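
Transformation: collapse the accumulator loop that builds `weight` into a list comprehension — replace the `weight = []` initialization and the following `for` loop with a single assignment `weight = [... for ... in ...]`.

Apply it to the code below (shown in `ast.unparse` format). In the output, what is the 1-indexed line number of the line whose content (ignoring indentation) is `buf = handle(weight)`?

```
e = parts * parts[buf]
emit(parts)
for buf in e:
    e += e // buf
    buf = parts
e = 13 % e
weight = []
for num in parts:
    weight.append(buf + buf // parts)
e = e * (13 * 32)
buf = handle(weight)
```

9

Transformed code:
e = parts * parts[buf]
emit(parts)
for buf in e:
    e += e // buf
    buf = parts
e = 13 % e
weight = [buf + buf // parts for num in parts]
e = e * (13 * 32)
buf = handle(weight)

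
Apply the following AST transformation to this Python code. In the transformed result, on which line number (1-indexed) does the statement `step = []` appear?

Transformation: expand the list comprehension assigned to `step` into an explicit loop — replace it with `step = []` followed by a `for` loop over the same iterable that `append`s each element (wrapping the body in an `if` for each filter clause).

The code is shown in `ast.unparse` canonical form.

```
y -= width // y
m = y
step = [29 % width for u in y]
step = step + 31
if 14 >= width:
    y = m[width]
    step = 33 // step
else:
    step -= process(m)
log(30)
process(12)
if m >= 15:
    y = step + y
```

Transformed code:
y -= width // y
m = y
step = []
for u in y:
    step.append(29 % width)
step = step + 31
if 14 >= width:
    y = m[width]
    step = 33 // step
else:
    step -= process(m)
log(30)
process(12)
if m >= 15:
    y = step + y

3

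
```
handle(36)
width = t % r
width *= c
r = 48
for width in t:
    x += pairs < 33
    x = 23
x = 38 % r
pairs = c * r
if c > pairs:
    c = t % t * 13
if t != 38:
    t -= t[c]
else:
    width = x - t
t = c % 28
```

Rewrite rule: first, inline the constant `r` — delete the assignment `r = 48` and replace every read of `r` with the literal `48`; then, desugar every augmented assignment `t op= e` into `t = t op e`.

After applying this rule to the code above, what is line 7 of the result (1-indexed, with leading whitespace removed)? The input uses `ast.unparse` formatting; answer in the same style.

x = 38 % 48

Transformed code:
handle(36)
width = t % 48
width = width * c
for width in t:
    x = x + (pairs < 33)
    x = 23
x = 38 % 48
pairs = c * 48
if c > pairs:
    c = t % t * 13
if t != 38:
    t = t - t[c]
else:
    width = x - t
t = c % 28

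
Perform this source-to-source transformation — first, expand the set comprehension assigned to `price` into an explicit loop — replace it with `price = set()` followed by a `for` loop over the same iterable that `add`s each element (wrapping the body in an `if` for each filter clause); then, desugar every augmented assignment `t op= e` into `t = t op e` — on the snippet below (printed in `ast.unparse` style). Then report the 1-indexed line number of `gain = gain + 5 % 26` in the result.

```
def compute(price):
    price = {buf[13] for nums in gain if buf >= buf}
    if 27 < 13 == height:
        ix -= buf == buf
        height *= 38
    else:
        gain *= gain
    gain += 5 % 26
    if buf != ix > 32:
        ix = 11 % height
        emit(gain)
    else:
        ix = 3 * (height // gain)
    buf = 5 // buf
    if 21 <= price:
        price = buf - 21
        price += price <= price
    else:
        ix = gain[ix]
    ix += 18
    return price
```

11

Transformed code:
def compute(price):
    price = set()
    for nums in gain:
        if buf >= buf:
            price.add(buf[13])
    if 27 < 13 == height:
        ix = ix - (buf == buf)
        height = height * 38
    else:
        gain = gain * gain
    gain = gain + 5 % 26
    if buf != ix > 32:
        ix = 11 % height
        emit(gain)
    else:
        ix = 3 * (height // gain)
    buf = 5 // buf
    if 21 <= price:
        price = buf - 21
        price = price + (price <= price)
    else:
        ix = gain[ix]
    ix = ix + 18
    return price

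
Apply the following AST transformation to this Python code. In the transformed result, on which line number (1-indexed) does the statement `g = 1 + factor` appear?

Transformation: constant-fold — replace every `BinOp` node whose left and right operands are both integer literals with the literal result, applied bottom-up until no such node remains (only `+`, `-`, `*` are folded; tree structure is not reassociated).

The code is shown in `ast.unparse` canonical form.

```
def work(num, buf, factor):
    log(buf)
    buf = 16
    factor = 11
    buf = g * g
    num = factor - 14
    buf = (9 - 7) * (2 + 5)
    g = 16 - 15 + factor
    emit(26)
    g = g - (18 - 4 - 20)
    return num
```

8

Transformed code:
def work(num, buf, factor):
    log(buf)
    buf = 16
    factor = 11
    buf = g * g
    num = factor - 14
    buf = 14
    g = 1 + factor
    emit(26)
    g = g - -6
    return num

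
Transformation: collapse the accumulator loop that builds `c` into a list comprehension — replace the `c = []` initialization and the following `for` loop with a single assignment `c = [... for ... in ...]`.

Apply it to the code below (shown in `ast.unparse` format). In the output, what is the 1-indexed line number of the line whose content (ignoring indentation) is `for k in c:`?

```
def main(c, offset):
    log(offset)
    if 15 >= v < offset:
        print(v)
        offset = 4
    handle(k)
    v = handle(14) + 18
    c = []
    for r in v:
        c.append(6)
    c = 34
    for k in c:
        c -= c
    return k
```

Transformed code:
def main(c, offset):
    log(offset)
    if 15 >= v < offset:
        print(v)
        offset = 4
    handle(k)
    v = handle(14) + 18
    c = [6 for r in v]
    c = 34
    for k in c:
        c -= c
    return k

10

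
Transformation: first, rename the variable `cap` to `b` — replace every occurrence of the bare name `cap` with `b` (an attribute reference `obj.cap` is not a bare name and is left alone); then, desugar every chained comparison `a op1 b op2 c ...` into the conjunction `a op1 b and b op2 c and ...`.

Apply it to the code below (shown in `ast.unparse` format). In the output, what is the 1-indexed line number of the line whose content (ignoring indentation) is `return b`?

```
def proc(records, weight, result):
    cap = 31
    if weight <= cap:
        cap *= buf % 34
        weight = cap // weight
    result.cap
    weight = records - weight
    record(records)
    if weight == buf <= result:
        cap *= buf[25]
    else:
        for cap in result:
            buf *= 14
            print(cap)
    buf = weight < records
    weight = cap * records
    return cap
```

Transformed code:
def proc(records, weight, result):
    b = 31
    if weight <= b:
        b *= buf % 34
        weight = b // weight
    result.cap
    weight = records - weight
    record(records)
    if weight == buf and buf <= result:
        b *= buf[25]
    else:
        for b in result:
            buf *= 14
            print(b)
    buf = weight < records
    weight = b * records
    return b

17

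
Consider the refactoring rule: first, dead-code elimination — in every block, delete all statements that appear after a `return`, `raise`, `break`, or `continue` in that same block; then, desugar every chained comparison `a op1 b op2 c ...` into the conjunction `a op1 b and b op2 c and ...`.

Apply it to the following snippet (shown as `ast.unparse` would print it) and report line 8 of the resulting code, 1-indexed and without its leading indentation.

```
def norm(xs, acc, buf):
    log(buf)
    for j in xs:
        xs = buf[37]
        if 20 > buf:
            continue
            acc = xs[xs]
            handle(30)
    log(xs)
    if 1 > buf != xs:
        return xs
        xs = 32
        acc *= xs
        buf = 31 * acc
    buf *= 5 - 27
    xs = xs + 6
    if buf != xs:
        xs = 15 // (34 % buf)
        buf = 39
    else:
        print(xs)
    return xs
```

Transformed code:
def norm(xs, acc, buf):
    log(buf)
    for j in xs:
        xs = buf[37]
        if 20 > buf:
            continue
    log(xs)
    if 1 > buf and buf != xs:
        return xs
    buf *= 5 - 27
    xs = xs + 6
    if buf != xs:
        xs = 15 // (34 % buf)
        buf = 39
    else:
        print(xs)
    return xs

if 1 > buf and buf != xs:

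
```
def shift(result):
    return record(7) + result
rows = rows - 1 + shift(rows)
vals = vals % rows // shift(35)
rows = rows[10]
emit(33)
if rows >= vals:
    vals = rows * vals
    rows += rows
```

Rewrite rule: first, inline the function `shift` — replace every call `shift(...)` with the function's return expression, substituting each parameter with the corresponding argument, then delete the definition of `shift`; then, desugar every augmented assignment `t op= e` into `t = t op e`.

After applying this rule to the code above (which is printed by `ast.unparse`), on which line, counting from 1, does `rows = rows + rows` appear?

7

Transformed code:
rows = rows - 1 + (record(7) + rows)
vals = vals % rows // (record(7) + 35)
rows = rows[10]
emit(33)
if rows >= vals:
    vals = rows * vals
    rows = rows + rows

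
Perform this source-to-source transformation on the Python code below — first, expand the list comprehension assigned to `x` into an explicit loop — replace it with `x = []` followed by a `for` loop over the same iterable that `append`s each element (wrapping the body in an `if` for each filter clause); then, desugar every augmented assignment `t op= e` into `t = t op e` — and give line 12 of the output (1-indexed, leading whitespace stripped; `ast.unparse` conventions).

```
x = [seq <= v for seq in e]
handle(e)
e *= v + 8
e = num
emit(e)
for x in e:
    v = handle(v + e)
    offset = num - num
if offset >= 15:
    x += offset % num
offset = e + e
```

Transformed code:
x = []
for seq in e:
    x.append(seq <= v)
handle(e)
e = e * (v + 8)
e = num
emit(e)
for x in e:
    v = handle(v + e)
    offset = num - num
if offset >= 15:
    x = x + offset % num
offset = e + e

x = x + offset % num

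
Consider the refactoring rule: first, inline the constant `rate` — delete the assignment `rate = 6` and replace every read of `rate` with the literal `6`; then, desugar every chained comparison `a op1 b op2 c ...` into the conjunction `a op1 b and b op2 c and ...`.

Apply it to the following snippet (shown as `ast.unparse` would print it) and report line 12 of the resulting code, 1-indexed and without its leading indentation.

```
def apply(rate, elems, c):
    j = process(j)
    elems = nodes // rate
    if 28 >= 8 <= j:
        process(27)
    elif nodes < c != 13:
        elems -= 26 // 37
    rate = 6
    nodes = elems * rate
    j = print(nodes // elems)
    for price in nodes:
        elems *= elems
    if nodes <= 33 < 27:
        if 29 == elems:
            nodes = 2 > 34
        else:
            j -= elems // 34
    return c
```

if nodes <= 33 and 33 < 27:

Transformed code:
def apply(rate, elems, c):
    j = process(j)
    elems = nodes // 6
    if 28 >= 8 and 8 <= j:
        process(27)
    elif nodes < c and c != 13:
        elems -= 26 // 37
    nodes = elems * 6
    j = print(nodes // elems)
    for price in nodes:
        elems *= elems
    if nodes <= 33 and 33 < 27:
        if 29 == elems:
            nodes = 2 > 34
        else:
            j -= elems // 34
    return c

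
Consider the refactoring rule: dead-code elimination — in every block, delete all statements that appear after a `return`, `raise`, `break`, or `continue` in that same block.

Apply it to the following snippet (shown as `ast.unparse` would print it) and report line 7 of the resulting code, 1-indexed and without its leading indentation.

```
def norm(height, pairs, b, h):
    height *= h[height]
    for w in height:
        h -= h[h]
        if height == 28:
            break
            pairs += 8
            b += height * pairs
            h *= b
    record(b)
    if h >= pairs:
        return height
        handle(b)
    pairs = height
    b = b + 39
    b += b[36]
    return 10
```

Transformed code:
def norm(height, pairs, b, h):
    height *= h[height]
    for w in height:
        h -= h[h]
        if height == 28:
            break
    record(b)
    if h >= pairs:
        return height
    pairs = height
    b = b + 39
    b += b[36]
    return 10

record(b)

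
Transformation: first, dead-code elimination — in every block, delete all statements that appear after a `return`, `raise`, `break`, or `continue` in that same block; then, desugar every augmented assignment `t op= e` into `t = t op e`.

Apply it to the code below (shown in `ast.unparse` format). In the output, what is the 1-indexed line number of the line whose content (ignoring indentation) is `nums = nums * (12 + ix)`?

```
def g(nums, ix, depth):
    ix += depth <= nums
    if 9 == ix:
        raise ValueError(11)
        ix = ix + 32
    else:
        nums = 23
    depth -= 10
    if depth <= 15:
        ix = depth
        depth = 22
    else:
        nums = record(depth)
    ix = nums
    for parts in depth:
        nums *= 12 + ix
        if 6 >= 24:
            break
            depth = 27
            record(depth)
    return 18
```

Transformed code:
def g(nums, ix, depth):
    ix = ix + (depth <= nums)
    if 9 == ix:
        raise ValueError(11)
    else:
        nums = 23
    depth = depth - 10
    if depth <= 15:
        ix = depth
        depth = 22
    else:
        nums = record(depth)
    ix = nums
    for parts in depth:
        nums = nums * (12 + ix)
        if 6 >= 24:
            break
    return 18

15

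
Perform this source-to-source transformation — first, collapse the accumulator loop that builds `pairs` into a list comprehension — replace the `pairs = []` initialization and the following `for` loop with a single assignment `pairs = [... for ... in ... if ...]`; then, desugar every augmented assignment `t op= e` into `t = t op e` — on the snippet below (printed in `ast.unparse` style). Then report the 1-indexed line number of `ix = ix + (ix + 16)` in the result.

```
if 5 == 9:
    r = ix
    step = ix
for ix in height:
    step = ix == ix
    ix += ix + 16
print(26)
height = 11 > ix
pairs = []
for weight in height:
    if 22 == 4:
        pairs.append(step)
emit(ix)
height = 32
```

Transformed code:
if 5 == 9:
    r = ix
    step = ix
for ix in height:
    step = ix == ix
    ix = ix + (ix + 16)
print(26)
height = 11 > ix
pairs = [step for weight in height if 22 == 4]
emit(ix)
height = 32

6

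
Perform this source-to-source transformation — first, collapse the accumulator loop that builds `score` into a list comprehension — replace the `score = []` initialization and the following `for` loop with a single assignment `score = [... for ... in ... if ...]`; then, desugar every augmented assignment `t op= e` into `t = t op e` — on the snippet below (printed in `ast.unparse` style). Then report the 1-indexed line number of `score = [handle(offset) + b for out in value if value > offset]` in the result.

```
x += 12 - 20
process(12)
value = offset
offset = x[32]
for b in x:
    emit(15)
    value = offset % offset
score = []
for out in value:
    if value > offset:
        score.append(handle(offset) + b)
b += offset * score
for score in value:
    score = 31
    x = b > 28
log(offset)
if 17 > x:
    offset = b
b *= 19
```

Transformed code:
x = x + (12 - 20)
process(12)
value = offset
offset = x[32]
for b in x:
    emit(15)
    value = offset % offset
score = [handle(offset) + b for out in value if value > offset]
b = b + offset * score
for score in value:
    score = 31
    x = b > 28
log(offset)
if 17 > x:
    offset = b
b = b * 19

8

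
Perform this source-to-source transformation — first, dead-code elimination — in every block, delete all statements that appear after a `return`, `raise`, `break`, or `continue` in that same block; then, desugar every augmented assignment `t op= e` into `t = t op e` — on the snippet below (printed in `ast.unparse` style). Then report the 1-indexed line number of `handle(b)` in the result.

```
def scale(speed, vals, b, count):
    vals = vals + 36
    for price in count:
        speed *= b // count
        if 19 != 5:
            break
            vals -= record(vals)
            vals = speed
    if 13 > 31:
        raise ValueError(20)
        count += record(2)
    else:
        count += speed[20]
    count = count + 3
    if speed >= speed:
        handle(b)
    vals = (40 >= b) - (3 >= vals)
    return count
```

Transformed code:
def scale(speed, vals, b, count):
    vals = vals + 36
    for price in count:
        speed = speed * (b // count)
        if 19 != 5:
            break
    if 13 > 31:
        raise ValueError(20)
    else:
        count = count + speed[20]
    count = count + 3
    if speed >= speed:
        handle(b)
    vals = (40 >= b) - (3 >= vals)
    return count

13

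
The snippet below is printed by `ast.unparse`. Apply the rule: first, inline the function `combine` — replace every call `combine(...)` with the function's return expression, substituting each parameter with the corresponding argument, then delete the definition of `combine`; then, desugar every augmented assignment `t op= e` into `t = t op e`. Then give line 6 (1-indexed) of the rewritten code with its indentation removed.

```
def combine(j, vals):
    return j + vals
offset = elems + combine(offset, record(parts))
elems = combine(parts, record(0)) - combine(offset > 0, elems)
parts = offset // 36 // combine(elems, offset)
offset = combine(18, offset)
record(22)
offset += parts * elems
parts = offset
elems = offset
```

Transformed code:
offset = elems + (offset + record(parts))
elems = parts + record(0) - ((offset > 0) + elems)
parts = offset // 36 // (elems + offset)
offset = 18 + offset
record(22)
offset = offset + parts * elems
parts = offset
elems = offset

offset = offset + parts * elems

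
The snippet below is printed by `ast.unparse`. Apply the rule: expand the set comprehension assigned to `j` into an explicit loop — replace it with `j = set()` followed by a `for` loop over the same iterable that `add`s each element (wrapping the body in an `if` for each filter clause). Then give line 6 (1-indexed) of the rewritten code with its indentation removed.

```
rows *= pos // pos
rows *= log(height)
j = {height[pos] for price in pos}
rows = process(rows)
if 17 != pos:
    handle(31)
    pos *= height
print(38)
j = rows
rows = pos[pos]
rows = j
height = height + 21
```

Transformed code:
rows *= pos // pos
rows *= log(height)
j = set()
for price in pos:
    j.add(height[pos])
rows = process(rows)
if 17 != pos:
    handle(31)
    pos *= height
print(38)
j = rows
rows = pos[pos]
rows = j
height = height + 21

rows = process(rows)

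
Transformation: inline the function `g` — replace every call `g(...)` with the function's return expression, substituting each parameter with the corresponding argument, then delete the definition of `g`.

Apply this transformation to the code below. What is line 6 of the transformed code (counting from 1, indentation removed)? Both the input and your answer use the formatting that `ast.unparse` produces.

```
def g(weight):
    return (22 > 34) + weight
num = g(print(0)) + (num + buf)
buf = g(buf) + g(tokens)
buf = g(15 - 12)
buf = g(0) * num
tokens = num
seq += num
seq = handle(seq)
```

Transformed code:
num = (22 > 34) + print(0) + (num + buf)
buf = (22 > 34) + buf + ((22 > 34) + tokens)
buf = (22 > 34) + (15 - 12)
buf = ((22 > 34) + 0) * num
tokens = num
seq += num
seq = handle(seq)

seq += num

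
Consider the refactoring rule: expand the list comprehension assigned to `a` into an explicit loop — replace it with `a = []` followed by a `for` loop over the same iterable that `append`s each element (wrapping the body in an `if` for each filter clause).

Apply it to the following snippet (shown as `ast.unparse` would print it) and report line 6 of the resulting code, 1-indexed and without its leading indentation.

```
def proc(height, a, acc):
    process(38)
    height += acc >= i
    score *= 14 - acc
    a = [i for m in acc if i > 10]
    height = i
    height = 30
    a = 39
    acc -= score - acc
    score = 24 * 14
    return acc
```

for m in acc:

Transformed code:
def proc(height, a, acc):
    process(38)
    height += acc >= i
    score *= 14 - acc
    a = []
    for m in acc:
        if i > 10:
            a.append(i)
    height = i
    height = 30
    a = 39
    acc -= score - acc
    score = 24 * 14
    return acc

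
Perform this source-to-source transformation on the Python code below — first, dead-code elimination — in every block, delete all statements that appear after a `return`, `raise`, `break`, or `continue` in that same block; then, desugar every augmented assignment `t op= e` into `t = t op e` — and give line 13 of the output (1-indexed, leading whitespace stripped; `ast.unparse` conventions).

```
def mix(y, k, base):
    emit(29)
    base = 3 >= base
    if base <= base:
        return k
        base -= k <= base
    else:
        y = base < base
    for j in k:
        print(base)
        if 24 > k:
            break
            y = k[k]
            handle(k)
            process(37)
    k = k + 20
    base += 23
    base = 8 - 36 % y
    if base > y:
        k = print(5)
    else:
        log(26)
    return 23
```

base = base + 23

Transformed code:
def mix(y, k, base):
    emit(29)
    base = 3 >= base
    if base <= base:
        return k
    else:
        y = base < base
    for j in k:
        print(base)
        if 24 > k:
            break
    k = k + 20
    base = base + 23
    base = 8 - 36 % y
    if base > y:
        k = print(5)
    else:
        log(26)
    return 23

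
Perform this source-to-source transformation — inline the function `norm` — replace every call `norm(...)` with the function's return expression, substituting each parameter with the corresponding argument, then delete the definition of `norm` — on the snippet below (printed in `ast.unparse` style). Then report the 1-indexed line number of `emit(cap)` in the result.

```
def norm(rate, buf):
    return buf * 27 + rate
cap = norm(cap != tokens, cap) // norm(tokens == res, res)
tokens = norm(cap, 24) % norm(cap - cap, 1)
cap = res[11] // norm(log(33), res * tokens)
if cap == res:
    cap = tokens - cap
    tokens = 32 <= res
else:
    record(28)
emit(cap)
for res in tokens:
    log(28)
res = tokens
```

9

Transformed code:
cap = (cap * 27 + (cap != tokens)) // (res * 27 + (tokens == res))
tokens = (24 * 27 + cap) % (1 * 27 + (cap - cap))
cap = res[11] // (res * tokens * 27 + log(33))
if cap == res:
    cap = tokens - cap
    tokens = 32 <= res
else:
    record(28)
emit(cap)
for res in tokens:
    log(28)
res = tokens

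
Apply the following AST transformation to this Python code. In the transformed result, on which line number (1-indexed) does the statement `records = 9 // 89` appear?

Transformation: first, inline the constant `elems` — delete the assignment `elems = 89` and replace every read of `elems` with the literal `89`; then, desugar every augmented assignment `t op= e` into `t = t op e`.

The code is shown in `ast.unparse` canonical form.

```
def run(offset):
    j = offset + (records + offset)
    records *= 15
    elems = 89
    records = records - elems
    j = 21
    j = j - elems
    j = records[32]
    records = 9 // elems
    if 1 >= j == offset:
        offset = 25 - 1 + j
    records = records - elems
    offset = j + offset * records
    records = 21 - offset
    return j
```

Transformed code:
def run(offset):
    j = offset + (records + offset)
    records = records * 15
    records = records - 89
    j = 21
    j = j - 89
    j = records[32]
    records = 9 // 89
    if 1 >= j == offset:
        offset = 25 - 1 + j
    records = records - 89
    offset = j + offset * records
    records = 21 - offset
    return j

8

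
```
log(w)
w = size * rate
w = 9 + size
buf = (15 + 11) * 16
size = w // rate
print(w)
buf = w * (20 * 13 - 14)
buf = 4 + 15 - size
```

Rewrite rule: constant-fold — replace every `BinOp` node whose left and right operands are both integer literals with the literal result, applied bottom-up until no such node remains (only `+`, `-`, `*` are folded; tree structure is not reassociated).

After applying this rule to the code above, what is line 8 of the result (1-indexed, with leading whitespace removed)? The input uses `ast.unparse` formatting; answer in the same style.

buf = 19 - size

Transformed code:
log(w)
w = size * rate
w = 9 + size
buf = 416
size = w // rate
print(w)
buf = w * 246
buf = 19 - size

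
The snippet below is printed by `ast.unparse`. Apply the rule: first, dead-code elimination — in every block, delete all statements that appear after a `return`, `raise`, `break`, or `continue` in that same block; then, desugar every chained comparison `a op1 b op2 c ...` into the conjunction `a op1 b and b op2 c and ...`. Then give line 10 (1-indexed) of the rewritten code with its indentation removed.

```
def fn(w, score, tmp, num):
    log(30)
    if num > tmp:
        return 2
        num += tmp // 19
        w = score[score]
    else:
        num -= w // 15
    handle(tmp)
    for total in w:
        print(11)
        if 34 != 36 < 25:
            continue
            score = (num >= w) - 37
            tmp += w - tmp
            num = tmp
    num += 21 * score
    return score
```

Transformed code:
def fn(w, score, tmp, num):
    log(30)
    if num > tmp:
        return 2
    else:
        num -= w // 15
    handle(tmp)
    for total in w:
        print(11)
        if 34 != 36 and 36 < 25:
            continue
    num += 21 * score
    return score

if 34 != 36 and 36 < 25:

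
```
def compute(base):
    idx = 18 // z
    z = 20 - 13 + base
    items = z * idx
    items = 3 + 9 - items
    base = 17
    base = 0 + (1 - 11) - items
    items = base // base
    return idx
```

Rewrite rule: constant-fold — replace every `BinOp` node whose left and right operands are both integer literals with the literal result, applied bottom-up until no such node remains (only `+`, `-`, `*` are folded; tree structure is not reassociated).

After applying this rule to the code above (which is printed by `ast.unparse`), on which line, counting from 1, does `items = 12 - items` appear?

Transformed code:
def compute(base):
    idx = 18 // z
    z = 7 + base
    items = z * idx
    items = 12 - items
    base = 17
    base = -10 - items
    items = base // base
    return idx

5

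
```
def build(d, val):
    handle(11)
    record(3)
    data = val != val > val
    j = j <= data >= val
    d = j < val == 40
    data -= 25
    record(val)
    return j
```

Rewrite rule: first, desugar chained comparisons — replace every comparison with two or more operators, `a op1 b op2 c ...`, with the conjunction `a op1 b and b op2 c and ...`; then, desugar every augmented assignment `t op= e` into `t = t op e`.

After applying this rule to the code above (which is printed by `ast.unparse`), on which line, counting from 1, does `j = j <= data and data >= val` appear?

Transformed code:
def build(d, val):
    handle(11)
    record(3)
    data = val != val and val > val
    j = j <= data and data >= val
    d = j < val and val == 40
    data = data - 25
    record(val)
    return j

5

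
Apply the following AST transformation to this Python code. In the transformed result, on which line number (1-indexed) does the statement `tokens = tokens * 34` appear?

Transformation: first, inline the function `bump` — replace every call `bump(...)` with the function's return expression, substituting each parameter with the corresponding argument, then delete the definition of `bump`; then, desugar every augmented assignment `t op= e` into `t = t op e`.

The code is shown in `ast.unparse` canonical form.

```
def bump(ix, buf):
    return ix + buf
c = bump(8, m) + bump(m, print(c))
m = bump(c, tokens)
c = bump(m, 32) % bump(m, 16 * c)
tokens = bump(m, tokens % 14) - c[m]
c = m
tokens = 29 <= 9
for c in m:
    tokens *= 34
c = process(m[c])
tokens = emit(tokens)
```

8

Transformed code:
c = 8 + m + (m + print(c))
m = c + tokens
c = (m + 32) % (m + 16 * c)
tokens = m + tokens % 14 - c[m]
c = m
tokens = 29 <= 9
for c in m:
    tokens = tokens * 34
c = process(m[c])
tokens = emit(tokens)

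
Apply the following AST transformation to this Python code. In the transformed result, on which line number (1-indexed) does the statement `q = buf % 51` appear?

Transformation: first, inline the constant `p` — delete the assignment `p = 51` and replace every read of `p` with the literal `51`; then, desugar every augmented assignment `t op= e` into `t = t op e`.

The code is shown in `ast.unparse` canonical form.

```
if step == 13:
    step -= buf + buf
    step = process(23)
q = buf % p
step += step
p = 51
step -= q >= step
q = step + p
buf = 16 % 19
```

Transformed code:
if step == 13:
    step = step - (buf + buf)
    step = process(23)
q = buf % 51
step = step + step
step = step - (q >= step)
q = step + 51
buf = 16 % 19

4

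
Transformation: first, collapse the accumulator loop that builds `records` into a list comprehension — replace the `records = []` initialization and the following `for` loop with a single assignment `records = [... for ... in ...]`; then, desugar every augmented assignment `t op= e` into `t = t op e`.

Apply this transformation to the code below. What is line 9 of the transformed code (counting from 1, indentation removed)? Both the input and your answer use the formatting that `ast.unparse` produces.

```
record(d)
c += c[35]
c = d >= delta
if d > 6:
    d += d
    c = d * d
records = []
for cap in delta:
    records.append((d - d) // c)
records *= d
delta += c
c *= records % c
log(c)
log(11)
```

Transformed code:
record(d)
c = c + c[35]
c = d >= delta
if d > 6:
    d = d + d
    c = d * d
records = [(d - d) // c for cap in delta]
records = records * d
delta = delta + c
c = c * (records % c)
log(c)
log(11)

delta = delta + c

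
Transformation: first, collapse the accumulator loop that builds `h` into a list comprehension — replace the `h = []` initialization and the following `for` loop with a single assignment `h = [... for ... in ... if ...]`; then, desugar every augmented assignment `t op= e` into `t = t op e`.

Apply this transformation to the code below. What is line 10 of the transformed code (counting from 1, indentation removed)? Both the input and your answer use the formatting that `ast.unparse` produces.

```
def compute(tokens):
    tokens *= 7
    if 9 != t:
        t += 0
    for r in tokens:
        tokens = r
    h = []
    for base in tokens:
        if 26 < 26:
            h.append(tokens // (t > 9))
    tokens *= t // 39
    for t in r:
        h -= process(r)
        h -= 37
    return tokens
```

h = h - process(r)

Transformed code:
def compute(tokens):
    tokens = tokens * 7
    if 9 != t:
        t = t + 0
    for r in tokens:
        tokens = r
    h = [tokens // (t > 9) for base in tokens if 26 < 26]
    tokens = tokens * (t // 39)
    for t in r:
        h = h - process(r)
        h = h - 37
    return tokens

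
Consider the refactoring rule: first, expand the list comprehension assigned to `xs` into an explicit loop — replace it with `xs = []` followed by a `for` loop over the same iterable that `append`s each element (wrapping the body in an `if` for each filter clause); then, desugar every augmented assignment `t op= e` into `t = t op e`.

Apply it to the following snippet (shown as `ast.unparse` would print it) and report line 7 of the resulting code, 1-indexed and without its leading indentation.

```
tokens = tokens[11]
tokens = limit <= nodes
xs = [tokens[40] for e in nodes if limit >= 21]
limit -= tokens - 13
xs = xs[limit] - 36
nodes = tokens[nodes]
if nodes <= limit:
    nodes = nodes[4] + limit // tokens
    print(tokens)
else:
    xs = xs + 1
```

limit = limit - (tokens - 13)

Transformed code:
tokens = tokens[11]
tokens = limit <= nodes
xs = []
for e in nodes:
    if limit >= 21:
        xs.append(tokens[40])
limit = limit - (tokens - 13)
xs = xs[limit] - 36
nodes = tokens[nodes]
if nodes <= limit:
    nodes = nodes[4] + limit // tokens
    print(tokens)
else:
    xs = xs + 1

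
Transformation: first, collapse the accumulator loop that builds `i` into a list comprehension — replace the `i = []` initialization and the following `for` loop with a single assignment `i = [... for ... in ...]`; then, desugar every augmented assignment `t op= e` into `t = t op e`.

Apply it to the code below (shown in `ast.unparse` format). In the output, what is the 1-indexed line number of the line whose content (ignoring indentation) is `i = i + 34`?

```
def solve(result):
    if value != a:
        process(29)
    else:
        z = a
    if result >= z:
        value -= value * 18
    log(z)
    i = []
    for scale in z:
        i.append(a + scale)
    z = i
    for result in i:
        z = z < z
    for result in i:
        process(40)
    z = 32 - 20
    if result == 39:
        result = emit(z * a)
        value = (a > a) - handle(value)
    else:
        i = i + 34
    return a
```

Transformed code:
def solve(result):
    if value != a:
        process(29)
    else:
        z = a
    if result >= z:
        value = value - value * 18
    log(z)
    i = [a + scale for scale in z]
    z = i
    for result in i:
        z = z < z
    for result in i:
        process(40)
    z = 32 - 20
    if result == 39:
        result = emit(z * a)
        value = (a > a) - handle(value)
    else:
        i = i + 34
    return a

20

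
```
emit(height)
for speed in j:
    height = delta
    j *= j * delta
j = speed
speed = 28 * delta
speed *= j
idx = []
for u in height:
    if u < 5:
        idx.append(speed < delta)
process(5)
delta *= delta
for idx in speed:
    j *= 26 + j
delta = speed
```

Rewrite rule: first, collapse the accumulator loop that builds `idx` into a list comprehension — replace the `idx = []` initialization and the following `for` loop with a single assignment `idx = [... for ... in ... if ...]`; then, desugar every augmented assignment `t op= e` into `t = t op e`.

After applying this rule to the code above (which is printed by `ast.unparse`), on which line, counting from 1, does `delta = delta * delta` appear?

Transformed code:
emit(height)
for speed in j:
    height = delta
    j = j * (j * delta)
j = speed
speed = 28 * delta
speed = speed * j
idx = [speed < delta for u in height if u < 5]
process(5)
delta = delta * delta
for idx in speed:
    j = j * (26 + j)
delta = speed

10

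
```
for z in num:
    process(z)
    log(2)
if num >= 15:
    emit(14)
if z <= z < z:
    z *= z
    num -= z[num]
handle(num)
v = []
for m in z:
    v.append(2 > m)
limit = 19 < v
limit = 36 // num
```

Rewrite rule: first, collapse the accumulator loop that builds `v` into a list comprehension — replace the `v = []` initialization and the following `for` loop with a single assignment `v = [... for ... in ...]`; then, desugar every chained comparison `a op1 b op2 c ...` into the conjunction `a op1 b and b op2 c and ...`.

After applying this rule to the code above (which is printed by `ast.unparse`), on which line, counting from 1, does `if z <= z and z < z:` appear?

Transformed code:
for z in num:
    process(z)
    log(2)
if num >= 15:
    emit(14)
if z <= z and z < z:
    z *= z
    num -= z[num]
handle(num)
v = [2 > m for m in z]
limit = 19 < v
limit = 36 // num

6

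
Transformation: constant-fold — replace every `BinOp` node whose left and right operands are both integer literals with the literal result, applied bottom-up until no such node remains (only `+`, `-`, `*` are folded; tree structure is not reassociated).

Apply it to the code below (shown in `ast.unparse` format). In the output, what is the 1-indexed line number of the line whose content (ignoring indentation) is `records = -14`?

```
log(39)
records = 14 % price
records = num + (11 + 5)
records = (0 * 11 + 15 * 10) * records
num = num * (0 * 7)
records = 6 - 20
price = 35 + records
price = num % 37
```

Transformed code:
log(39)
records = 14 % price
records = num + 16
records = 150 * records
num = num * 0
records = -14
price = 35 + records
price = num % 37

6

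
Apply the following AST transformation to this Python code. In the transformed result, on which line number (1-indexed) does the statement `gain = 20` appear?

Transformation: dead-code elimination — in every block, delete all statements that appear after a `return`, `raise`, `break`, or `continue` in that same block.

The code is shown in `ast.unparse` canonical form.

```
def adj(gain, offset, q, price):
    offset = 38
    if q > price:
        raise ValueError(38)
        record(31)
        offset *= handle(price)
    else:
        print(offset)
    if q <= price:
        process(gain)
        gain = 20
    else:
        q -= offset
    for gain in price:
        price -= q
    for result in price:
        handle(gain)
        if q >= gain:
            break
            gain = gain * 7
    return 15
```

9

Transformed code:
def adj(gain, offset, q, price):
    offset = 38
    if q > price:
        raise ValueError(38)
    else:
        print(offset)
    if q <= price:
        process(gain)
        gain = 20
    else:
        q -= offset
    for gain in price:
        price -= q
    for result in price:
        handle(gain)
        if q >= gain:
            break
    return 15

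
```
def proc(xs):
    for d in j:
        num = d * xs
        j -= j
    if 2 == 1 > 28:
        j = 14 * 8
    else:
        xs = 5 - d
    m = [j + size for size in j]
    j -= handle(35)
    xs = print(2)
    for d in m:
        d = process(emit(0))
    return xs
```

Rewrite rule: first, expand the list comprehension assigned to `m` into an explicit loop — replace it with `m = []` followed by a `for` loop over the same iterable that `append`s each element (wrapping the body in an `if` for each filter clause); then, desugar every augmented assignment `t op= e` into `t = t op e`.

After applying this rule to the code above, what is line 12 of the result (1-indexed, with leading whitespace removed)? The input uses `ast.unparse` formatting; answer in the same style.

Transformed code:
def proc(xs):
    for d in j:
        num = d * xs
        j = j - j
    if 2 == 1 > 28:
        j = 14 * 8
    else:
        xs = 5 - d
    m = []
    for size in j:
        m.append(j + size)
    j = j - handle(35)
    xs = print(2)
    for d in m:
        d = process(emit(0))
    return xs

j = j - handle(35)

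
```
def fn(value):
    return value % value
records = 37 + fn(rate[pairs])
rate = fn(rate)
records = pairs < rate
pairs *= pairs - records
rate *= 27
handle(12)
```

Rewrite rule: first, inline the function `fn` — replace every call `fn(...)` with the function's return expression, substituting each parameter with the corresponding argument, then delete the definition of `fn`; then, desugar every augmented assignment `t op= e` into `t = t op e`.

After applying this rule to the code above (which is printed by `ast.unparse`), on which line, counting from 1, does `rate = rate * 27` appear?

Transformed code:
records = 37 + rate[pairs] % rate[pairs]
rate = rate % rate
records = pairs < rate
pairs = pairs * (pairs - records)
rate = rate * 27
handle(12)

5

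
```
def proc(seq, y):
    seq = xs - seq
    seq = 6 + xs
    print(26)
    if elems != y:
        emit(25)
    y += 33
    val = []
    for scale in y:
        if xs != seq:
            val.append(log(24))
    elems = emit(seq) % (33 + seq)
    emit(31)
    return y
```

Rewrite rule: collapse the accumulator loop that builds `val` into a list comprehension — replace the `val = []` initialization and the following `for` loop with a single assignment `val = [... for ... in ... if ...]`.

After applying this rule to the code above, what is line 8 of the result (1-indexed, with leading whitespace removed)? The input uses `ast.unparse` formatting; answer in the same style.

val = [log(24) for scale in y if xs != seq]

Transformed code:
def proc(seq, y):
    seq = xs - seq
    seq = 6 + xs
    print(26)
    if elems != y:
        emit(25)
    y += 33
    val = [log(24) for scale in y if xs != seq]
    elems = emit(seq) % (33 + seq)
    emit(31)
    return y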